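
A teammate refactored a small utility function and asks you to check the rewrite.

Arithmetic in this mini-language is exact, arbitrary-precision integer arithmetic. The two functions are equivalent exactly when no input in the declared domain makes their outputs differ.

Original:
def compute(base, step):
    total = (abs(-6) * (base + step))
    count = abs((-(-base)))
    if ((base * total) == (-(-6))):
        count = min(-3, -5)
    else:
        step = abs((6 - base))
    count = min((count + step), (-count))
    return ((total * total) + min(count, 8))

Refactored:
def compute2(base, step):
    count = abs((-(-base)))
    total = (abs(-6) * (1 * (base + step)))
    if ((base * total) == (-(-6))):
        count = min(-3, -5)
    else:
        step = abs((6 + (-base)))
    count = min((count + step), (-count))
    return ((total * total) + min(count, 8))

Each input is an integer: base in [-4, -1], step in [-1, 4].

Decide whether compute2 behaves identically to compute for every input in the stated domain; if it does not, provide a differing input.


Comparing the listings, the differences include: arithmetic usage differs; constant usage differs.
Tracing base=-1, step=-1: compute: total=-12, then count=1, then ((base * total) == (-(-6))) is false, then step=7, then count=-1, then returns 143 | compute2: count=1, then total=-12, then ((base * total) == (-(-6))) is false, then step=7, then count=-1, then returns 143 — matching result 143.
Checked all 24 inputs in the declared domain: the outputs agree on every one.
verdict: equivalent


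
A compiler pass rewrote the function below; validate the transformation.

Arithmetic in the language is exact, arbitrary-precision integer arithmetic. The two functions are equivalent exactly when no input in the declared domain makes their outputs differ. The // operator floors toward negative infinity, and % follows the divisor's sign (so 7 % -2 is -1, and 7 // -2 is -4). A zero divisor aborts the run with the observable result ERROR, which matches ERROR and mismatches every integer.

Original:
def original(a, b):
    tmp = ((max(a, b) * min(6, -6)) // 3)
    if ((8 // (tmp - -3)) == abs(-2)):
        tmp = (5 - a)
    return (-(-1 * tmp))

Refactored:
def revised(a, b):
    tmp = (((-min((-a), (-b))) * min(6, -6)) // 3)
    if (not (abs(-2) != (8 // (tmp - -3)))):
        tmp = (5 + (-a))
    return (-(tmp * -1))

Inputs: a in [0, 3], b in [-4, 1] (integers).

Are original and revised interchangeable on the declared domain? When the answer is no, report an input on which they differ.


Reading the diff, among the changes: comparison usage differs; and min/max/abs usage differs; and boolean connective usage differs; and arithmetic usage differs.
Tracing a=1, b=-4: original: tmp = -2; ((8 // (tmp - -3)) == abs(-2)) -> false; return -2 | revised: tmp = -2; (not (abs(-2) != (8 // (tmp - -3)))) -> false; return -2 — matching result -2.
An exhaustive pass over the 24 declared inputs shows identical outputs.
verdict: equivalent


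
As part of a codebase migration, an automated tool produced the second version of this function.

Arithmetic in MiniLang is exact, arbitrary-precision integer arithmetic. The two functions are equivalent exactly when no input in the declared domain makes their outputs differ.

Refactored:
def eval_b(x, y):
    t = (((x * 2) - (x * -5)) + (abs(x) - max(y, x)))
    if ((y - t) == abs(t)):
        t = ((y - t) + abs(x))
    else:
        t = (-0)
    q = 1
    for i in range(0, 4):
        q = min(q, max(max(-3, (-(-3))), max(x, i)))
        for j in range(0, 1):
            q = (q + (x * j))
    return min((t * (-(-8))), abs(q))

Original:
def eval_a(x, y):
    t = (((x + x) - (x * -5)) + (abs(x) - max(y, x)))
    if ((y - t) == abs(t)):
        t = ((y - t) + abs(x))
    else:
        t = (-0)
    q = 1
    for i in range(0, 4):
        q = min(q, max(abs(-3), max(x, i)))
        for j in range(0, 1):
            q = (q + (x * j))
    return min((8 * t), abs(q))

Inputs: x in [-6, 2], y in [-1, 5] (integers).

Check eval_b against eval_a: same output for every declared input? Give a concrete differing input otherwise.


Side by side, the visible changes include: arithmetic usage differs, constant usage differs, min/max/abs usage differs.
Tracing x=-4, y=1: eval_a: t=-25, then ((y - t) == abs(t)) is false, then t=0, then q=1, then (i=0), then q=1, then (j=0), then q=1, then (i=1), then q=1, then (j=0), then q=1, then (i=2), then q=1, then (j=0), then q=1, then (i=3), then q=1, then (j=0), then q=1, then returns 0 | eval_b: t=-25, then ((y - t) == abs(t)) is false, then t=0, then q=1, then (i=0), then q=1, then (j=0), then q=1, then (i=1), then q=1, then (j=0), then q=1, then (i=2), then q=1, then (j=0), then q=1, then (i=3), then q=1, then (j=0), then q=1, then returns 0 — matching result 0.
Checked all 63 inputs in the declared domain: the outputs agree on every one.
verdict: equivalent


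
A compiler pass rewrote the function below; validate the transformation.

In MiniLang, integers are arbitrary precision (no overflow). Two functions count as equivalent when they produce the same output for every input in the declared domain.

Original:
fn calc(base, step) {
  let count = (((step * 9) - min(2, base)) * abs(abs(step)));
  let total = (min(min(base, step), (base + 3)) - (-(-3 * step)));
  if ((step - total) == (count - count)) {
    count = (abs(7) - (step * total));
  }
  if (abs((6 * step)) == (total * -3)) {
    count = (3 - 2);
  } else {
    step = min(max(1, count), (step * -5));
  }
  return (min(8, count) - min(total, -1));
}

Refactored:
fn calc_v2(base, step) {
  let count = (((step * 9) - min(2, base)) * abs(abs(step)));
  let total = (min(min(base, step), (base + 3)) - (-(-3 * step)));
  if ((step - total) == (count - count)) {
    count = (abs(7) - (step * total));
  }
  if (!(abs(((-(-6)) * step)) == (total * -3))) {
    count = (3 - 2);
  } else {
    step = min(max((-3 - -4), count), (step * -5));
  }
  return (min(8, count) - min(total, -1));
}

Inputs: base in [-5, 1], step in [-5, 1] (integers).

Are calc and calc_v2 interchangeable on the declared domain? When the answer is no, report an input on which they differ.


At base=-5, step=-5: calc gives -199, calc_v2 gives 2.
verdict: not equivalent; witness: base=-5, step=-5


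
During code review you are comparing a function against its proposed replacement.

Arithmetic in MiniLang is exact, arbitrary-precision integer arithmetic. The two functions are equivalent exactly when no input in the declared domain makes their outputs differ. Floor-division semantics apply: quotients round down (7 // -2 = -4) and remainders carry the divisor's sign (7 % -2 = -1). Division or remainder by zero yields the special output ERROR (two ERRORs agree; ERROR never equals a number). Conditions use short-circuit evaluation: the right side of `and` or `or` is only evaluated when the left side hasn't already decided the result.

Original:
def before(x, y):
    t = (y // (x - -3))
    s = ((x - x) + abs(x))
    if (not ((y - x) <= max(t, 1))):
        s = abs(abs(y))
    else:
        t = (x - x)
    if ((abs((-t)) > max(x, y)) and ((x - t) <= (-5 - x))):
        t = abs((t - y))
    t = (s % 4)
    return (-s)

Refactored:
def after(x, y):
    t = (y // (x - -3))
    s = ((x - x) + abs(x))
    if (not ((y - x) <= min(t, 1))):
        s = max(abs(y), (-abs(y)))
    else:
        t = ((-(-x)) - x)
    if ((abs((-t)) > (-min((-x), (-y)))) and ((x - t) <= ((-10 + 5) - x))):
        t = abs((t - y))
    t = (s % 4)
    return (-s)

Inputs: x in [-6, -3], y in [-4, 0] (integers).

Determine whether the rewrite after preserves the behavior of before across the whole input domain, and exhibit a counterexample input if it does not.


Take x=-4, y=-2.
before: t becomes 2; next s becomes 4; next (not ((y - x) <= max(t, 1))) evaluates to false; next t becomes 0; next ((abs((-t)) > max(x, y)) and ((x - t) <= (-5 - x))) evaluates to true; next t becomes 2; next t becomes 0; next final value -4
after: t becomes 2; next s becomes 4; next (not ((y - x) <= min(t, 1))) evaluates to true; next s becomes 2; next ((abs((-t)) > (-min((-x), (-y)))) and ((x - t) <= ((-10 + 5) - x))) evaluates to true; next t becomes 4; next t becomes 2; next final value -2
-4 against -2: the behavior changed.
verdict: not equivalent; witness: x=-4, y=-2


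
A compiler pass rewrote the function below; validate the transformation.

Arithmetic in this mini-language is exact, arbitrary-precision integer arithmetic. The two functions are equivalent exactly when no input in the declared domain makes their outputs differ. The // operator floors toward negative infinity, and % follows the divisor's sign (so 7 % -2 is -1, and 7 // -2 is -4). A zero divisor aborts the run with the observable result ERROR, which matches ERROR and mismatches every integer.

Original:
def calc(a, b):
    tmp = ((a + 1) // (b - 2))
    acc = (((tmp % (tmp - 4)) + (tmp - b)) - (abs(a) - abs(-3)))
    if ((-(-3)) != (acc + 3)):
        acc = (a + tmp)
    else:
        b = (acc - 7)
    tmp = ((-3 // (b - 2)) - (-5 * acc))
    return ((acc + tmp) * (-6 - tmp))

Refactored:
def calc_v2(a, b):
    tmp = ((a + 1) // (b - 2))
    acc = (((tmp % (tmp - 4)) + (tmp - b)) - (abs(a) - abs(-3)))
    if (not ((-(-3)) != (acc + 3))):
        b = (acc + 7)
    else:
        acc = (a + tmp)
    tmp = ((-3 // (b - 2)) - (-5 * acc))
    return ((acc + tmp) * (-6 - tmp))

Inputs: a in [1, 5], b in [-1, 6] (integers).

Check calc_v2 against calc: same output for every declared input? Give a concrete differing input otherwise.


There is a counterexample at a=1, b=0: 0 on one side, 5 on the other.
calc: tmp becomes -1; next acc becomes 0; next ((-(-3)) != (acc + 3)) evaluates to false; next b becomes -7; next tmp becomes 0; next final value 0
calc_v2: tmp becomes -1; next acc becomes 0; next (not ((-(-3)) != (acc + 3))) evaluates to true; next b becomes 7; next tmp becomes -1; next final value 5
verdict: not equivalent; witness: a=1, b=0


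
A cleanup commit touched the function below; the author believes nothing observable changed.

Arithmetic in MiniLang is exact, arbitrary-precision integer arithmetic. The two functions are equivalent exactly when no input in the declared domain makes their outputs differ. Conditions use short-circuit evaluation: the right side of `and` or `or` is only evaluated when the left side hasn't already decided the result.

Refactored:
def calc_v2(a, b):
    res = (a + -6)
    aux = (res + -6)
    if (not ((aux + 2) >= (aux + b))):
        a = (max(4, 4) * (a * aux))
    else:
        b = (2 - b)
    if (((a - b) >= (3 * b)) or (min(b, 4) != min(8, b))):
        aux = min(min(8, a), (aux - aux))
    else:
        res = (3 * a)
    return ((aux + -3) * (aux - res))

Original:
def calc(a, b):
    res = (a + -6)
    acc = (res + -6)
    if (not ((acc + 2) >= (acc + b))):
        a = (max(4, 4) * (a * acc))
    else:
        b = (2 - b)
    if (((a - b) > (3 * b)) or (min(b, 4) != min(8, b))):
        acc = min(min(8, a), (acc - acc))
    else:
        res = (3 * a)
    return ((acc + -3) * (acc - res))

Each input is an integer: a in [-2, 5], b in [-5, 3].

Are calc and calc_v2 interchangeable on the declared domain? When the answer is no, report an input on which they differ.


There is a counterexample at a=0, b=2: 180 on one side, -18 on the other.
calc: res := -6 | acc := -12 | (not ((acc + 2) >= (acc + b))): false | b := 0 | (((a - b) > (3 * b)) or (min(b, 4) != min(8, b))): false | res := 0 | result 180
calc_v2: res := -6 | aux := -12 | (not ((aux + 2) >= (aux + b))): false | b := 0 | (((a - b) >= (3 * b)) or (min(b, 4) != min(8, b))): true | aux := 0 | result -18
verdict: not equivalent; witness: a=0, b=2


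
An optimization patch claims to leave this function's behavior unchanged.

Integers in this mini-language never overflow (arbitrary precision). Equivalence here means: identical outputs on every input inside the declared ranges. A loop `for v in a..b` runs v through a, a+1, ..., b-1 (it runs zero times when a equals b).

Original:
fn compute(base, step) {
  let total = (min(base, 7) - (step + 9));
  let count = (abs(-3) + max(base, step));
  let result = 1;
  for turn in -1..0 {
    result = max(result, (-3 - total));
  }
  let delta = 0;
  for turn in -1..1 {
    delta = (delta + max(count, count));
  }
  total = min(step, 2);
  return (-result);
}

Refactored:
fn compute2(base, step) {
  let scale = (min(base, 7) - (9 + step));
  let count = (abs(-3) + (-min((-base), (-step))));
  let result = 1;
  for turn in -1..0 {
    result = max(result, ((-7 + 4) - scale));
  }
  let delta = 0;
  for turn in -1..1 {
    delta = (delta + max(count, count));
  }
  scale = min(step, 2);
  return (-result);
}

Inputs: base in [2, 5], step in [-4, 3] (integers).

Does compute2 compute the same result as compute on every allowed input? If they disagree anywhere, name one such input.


The two versions differ — the changes include local variable names differ, plus min/max/abs usage differs, plus constant usage differs, plus arithmetic usage differs.
Tracing base=2, step=0: compute: total = -7; count = 5; result = 1; [turn=-1]; result = 4; delta = 0; [turn=-1]; delta = 5; [turn=0]; delta = 10; total = 0; return -4 | compute2: scale = -7; count = 5; result = 1; [turn=-1]; result = 4; delta = 0; [turn=-1]; delta = 5; [turn=0]; delta = 10; scale = 0; return -4 — matching result -4.
An exhaustive pass over the 32 declared inputs shows identical outputs.
verdict: equivalent


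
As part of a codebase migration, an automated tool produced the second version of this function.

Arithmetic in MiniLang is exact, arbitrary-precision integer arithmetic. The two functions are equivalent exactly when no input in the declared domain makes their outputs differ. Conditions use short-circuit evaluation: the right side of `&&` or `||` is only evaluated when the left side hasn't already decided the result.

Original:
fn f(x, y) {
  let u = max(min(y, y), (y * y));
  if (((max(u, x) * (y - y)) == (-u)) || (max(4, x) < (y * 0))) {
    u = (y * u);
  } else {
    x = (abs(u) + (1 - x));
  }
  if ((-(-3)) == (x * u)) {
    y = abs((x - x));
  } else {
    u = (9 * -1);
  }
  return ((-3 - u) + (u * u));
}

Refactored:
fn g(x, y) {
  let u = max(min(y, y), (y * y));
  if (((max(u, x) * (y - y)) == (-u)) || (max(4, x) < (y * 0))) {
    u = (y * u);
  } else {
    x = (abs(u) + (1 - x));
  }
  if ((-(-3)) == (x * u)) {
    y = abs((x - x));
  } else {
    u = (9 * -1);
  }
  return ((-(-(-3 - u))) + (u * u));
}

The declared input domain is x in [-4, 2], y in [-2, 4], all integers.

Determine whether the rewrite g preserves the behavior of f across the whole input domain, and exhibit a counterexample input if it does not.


Although same computation, different form, 49/49 inputs agree.
verdict: equivalent


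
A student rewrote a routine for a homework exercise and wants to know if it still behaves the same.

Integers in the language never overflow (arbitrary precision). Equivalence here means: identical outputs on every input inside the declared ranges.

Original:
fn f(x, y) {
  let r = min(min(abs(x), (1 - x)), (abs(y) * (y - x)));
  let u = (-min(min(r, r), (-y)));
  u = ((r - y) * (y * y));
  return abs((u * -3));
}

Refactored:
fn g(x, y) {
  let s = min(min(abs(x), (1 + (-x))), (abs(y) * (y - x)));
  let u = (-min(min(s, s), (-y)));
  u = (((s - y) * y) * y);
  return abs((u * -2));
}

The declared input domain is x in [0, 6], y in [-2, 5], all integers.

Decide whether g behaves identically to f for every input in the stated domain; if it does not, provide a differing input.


Not equivalent: x=0, y=-2 separates them (24 vs 16).
f: r becomes -4; next u becomes 4; next u becomes -8; next final value 24
g: s becomes -4; next u becomes 4; next u becomes -8; next final value 16
verdict: not equivalent; witness: x=0, y=-2


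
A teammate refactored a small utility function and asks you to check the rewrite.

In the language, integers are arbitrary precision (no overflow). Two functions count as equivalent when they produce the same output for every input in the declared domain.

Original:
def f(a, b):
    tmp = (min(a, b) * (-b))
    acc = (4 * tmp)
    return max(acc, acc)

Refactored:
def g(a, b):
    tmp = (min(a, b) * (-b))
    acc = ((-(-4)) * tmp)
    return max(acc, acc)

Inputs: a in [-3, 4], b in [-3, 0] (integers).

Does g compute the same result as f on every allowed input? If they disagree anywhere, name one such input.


This is a faithful refactor — same computation, different form, but the computed results match everywhere.
One worked example (a=0, b=-1) — f: tmp = -1; acc = -4; return -4; g: tmp = -1; acc = -4; return -4; agreement on -4.
Across all 32 domain points the two functions coincide.
verdict: equivalent


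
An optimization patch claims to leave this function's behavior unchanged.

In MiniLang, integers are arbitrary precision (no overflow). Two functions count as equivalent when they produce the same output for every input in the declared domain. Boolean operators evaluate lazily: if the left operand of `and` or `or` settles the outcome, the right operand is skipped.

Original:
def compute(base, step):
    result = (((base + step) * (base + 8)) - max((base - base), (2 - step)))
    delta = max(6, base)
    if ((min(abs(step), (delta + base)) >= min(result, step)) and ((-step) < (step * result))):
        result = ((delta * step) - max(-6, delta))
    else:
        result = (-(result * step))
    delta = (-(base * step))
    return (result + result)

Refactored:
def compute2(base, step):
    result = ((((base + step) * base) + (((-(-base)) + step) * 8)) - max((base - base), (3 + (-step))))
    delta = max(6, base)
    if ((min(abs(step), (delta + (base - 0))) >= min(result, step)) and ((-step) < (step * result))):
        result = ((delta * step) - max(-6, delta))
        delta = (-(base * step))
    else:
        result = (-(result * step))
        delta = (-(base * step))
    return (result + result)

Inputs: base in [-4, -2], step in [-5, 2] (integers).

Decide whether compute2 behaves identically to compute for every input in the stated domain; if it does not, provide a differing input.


The rewrite breaks on base=-4, step=1, where the results are 26 and 28.
compute: result becomes -13; next delta becomes 6; next ((min(abs(step), (delta + base)) >= min(result, step)) and ((-step) < (step * result))) evaluates to false; next result becomes 13; next delta becomes 4; next final value 26
compute2: result becomes -14; next delta becomes 6; next ((min(abs(step), (delta + (base - 0))) >= min(result, step)) and ((-step) < (step * result))) evaluates to false; next result becomes 14; next delta becomes 4; next final value 28
verdict: not equivalent; witness: base=-4, step=1


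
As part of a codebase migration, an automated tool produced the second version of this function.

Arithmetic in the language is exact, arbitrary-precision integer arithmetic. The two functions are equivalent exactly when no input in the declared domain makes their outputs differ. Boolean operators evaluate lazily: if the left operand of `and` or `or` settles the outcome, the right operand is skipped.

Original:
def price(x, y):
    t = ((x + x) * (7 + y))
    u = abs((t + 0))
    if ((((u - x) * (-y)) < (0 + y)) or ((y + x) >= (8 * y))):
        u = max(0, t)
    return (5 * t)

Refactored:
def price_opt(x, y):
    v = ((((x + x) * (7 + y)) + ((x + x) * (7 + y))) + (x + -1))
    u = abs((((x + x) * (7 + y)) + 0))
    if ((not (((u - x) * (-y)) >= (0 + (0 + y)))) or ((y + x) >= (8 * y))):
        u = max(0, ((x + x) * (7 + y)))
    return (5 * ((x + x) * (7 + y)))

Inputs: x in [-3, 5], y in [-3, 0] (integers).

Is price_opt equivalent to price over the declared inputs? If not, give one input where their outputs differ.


The two versions differ — the changes include boolean connective usage differs, comparison usage differs, constant usage differs, arithmetic usage differs, local variable names differ.
As a probe, take x=-2, y=0: price runs t=-28, then u=28, then ((((u - x) * (-y)) < (0 + y)) or ((y + x) >= (8 * y))) is false, then returns -140; price_opt runs v=-59, then u=28, then ((not (((u - x) * (-y)) >= (0 + (0 + y)))) or ((y + x) >= (8 * y))) is false, then returns -140; both end at -140.
Sweeping the whole domain (36 inputs) finds no disagreement.
verdict: equivalent


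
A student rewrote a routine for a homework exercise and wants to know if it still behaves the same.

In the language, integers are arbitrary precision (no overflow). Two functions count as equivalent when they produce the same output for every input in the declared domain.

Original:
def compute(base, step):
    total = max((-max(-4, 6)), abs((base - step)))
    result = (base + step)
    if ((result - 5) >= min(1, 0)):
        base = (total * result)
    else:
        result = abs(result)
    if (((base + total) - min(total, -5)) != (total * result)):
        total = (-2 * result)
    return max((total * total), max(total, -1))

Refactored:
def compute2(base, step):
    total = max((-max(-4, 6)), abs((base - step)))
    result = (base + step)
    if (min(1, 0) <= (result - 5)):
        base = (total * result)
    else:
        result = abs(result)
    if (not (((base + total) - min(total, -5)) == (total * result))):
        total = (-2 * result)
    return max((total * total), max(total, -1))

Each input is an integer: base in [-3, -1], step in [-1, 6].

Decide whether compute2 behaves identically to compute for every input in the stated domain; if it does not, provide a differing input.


This is a faithful refactor — boolean connective usage differs; and comparison usage differs, but the computed results match everywhere.
Spot check at base=-1, step=4 — compute: total := 5 | result := 3 | ((result - 5) >= min(1, 0)): false | result := 3 | (((base + total) - min(total, -5)) != (total * result)): true | total := -6 | result 36. compute2: total := 5 | result := 3 | (min(1, 0) <= (result - 5)): false | result := 3 | (not (((base + total) - min(total, -5)) == (total * result))): true | total := -6 | result 36. Both give 36.
Checked all 24 inputs in the declared domain: the outputs agree on every one.
verdict: equivalent


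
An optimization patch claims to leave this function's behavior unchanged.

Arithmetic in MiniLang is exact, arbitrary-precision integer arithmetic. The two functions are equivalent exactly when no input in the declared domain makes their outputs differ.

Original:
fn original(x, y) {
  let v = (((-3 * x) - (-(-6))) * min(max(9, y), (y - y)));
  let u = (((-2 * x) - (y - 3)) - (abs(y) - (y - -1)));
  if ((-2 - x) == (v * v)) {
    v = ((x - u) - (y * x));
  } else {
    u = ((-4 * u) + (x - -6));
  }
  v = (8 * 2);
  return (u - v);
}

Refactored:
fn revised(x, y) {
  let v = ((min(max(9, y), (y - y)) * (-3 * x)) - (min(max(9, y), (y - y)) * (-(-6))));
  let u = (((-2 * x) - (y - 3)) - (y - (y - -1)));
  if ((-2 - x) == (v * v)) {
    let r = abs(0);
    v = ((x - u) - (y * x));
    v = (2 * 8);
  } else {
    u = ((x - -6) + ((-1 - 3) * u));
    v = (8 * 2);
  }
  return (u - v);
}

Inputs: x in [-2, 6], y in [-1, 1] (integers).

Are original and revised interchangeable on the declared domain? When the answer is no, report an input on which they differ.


Evaluate both at x=-2, y=-1.
original: v=0, then u=7, then ((-2 - x) == (v * v)) is true, then v=-11, then v=16, then returns -9
revised: v=0, then u=9, then ((-2 - x) == (v * v)) is true, then r=0, then v=-13, then v=16, then returns -7
-9 != -7, so the rewrite changes behavior.
verdict: not equivalent; witness: x=-2, y=-1


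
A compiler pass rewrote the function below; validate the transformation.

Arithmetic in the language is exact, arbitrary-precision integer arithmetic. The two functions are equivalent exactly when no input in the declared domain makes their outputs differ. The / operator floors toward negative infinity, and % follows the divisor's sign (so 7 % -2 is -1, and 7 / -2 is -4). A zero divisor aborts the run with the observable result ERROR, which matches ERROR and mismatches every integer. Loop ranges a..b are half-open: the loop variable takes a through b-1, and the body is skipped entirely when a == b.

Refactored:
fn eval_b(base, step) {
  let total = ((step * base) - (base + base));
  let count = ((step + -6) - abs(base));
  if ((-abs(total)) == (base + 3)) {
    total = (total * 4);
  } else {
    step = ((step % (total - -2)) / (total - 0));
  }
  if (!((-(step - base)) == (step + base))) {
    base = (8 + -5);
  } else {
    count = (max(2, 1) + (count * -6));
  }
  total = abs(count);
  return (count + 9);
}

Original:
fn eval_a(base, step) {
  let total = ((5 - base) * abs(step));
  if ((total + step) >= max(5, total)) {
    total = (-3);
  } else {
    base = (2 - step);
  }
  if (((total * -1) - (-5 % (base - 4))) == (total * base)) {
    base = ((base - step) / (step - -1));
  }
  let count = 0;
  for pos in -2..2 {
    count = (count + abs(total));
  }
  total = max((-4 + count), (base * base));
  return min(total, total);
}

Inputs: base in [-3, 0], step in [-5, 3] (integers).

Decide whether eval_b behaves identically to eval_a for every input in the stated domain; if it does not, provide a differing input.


Input base=-3, step=-5: 156 from eval_a versus 95 from eval_b.
verdict: not equivalent; witness: base=-3, step=-5


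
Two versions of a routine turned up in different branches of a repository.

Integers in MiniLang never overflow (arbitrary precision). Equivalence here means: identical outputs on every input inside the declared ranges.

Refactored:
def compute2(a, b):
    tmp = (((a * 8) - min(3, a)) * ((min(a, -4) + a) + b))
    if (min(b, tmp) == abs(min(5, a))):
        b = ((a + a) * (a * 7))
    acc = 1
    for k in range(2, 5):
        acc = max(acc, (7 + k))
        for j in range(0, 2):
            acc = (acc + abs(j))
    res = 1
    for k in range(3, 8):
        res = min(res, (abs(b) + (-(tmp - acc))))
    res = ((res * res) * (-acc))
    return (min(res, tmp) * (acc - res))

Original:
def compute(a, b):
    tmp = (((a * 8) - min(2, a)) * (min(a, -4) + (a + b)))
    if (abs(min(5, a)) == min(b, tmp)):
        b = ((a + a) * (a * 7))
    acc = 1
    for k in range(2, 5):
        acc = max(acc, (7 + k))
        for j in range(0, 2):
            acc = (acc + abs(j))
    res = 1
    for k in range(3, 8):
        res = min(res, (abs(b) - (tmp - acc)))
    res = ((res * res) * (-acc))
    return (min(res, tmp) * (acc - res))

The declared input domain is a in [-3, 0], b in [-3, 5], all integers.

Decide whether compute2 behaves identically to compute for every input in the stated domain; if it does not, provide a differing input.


The suspicious edit (`2` became `3`) never changes the result for any input inside the declared domain; all 36 inputs agree.
verdict: equivalent


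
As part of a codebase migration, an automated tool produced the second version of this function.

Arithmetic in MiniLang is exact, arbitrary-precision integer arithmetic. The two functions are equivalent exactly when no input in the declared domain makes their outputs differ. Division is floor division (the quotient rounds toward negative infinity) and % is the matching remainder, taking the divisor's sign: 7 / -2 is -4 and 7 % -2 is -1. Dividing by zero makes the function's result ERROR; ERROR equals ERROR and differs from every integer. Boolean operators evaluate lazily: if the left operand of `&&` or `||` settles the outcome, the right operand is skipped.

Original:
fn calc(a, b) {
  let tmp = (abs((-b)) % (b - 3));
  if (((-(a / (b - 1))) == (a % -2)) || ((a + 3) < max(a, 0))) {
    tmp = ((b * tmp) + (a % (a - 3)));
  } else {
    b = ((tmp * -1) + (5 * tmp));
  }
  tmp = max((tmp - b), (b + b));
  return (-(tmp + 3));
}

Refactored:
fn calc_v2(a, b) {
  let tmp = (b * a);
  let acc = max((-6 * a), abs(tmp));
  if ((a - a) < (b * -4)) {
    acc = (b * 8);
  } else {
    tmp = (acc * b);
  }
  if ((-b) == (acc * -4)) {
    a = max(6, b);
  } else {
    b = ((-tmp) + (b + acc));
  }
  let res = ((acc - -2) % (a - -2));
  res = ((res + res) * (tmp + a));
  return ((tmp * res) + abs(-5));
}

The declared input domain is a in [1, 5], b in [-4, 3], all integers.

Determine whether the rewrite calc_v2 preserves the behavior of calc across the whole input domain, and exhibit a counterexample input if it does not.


Not equivalent: a=1, b=-4 separates them (-12 vs 5).
calc: tmp := -3 | (((-(a / (b - 1))) == (a % -2)) || ((a + 3) < max(a, 0))): false | b := -12 | tmp := 9 | result -12
calc_v2: tmp := -4 | acc := 4 | ((a - a) < (b * -4)): true | acc := -32 | ((-b) == (acc * -4)): false | b := -32 | res := 0 | res := 0 | result 5
verdict: not equivalent; witness: a=1, b=-4


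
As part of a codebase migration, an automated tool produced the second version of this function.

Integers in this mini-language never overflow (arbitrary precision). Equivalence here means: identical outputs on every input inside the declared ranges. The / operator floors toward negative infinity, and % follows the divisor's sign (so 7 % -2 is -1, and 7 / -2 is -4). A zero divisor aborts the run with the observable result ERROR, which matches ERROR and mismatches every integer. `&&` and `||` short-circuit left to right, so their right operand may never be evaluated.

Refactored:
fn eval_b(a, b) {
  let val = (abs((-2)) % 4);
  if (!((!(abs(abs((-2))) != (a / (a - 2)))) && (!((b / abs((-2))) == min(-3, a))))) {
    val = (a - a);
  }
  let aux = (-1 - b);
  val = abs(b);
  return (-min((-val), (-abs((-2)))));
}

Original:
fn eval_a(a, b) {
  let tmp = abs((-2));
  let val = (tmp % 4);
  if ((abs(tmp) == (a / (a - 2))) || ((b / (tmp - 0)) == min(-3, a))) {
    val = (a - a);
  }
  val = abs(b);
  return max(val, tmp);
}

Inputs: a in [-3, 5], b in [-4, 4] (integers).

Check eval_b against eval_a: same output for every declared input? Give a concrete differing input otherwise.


Equivalent. The suspicious-looking change has no observable effect anywhere in the declared ranges.
Every one of the 81 inputs gives matching results.
As a probe, take a=5, b=1: eval_a runs tmp := 2 | val := 2 | ((abs(tmp) == (a / (a - 2))) || ((b / (tmp - 0)) == min(-3, a))): false | val := 1 | result 2; eval_b runs val := 2 | (!((!(abs(abs((-2))) != (a / (a - 2)))) && (!((b / abs((-2))) == min(-3, a))))): true | val := 0 | aux := -2 | val := 1 | result 2; both end at 2.
verdict: equivalent


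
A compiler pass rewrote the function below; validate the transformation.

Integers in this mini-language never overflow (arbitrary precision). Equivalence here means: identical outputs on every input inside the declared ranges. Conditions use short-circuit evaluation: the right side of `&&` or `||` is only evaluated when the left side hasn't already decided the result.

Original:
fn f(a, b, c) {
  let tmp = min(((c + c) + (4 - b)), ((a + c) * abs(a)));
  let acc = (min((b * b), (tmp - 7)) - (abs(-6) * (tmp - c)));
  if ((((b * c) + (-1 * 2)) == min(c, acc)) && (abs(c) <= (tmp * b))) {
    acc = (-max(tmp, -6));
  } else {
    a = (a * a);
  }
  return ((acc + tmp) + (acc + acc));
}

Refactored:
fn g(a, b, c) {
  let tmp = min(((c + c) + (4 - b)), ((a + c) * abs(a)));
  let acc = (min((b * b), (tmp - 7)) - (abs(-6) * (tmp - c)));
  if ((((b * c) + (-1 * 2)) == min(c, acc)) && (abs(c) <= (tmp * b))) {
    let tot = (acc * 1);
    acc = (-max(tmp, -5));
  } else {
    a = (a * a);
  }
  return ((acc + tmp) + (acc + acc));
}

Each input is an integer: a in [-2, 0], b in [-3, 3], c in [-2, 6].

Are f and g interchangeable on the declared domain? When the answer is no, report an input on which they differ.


There is a counterexample at a=-2, b=-1, c=-1: 12 on one side, 9 on the other.
f: tmp becomes -6; next acc becomes 17; next ((((b * c) + (-1 * 2)) == min(c, acc)) && (abs(c) <= (tmp * b))) evaluates to true; next acc becomes 6; next final value 12
g: tmp becomes -6; next acc becomes 17; next ((((b * c) + (-1 * 2)) == min(c, acc)) && (abs(c) <= (tmp * b))) evaluates to true; next tot becomes 17; next acc becomes 5; next final value 9
verdict: not equivalent; witness: a=-2, b=-1, c=-1


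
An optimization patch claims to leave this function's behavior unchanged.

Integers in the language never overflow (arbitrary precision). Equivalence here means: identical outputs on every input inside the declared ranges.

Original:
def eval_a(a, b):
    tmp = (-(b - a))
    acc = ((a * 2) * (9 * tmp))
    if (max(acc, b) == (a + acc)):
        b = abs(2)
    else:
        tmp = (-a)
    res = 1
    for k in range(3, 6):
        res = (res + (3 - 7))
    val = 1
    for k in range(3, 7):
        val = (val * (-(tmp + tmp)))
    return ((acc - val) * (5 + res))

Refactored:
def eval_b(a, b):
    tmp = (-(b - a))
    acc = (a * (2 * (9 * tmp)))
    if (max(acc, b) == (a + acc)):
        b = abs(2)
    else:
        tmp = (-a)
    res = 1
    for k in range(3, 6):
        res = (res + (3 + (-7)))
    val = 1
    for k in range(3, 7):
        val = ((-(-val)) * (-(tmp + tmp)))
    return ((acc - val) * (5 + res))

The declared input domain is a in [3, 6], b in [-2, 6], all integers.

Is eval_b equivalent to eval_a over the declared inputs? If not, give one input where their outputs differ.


Equivalent — the differences include arithmetic usage differs, yet no declared input distinguishes the two.
Spot check at a=4, b=-2 — eval_a: tmp := 6 | acc := 432 | (max(acc, b) == (a + acc)): false | tmp := -4 | res := 1 | iter k=3: | res := -3 | iter k=4: | res := -7 | iter k=5: | res := -11 | val := 1 | iter k=3: | val := 8 | iter k=4: | val := 64 | iter k=5: | val := 512 | iter k=6: | val := 4096 | result 21984. eval_b: tmp := 6 | acc := 432 | (max(acc, b) == (a + acc)): false | tmp := -4 | res := 1 | iter k=3: | res := -3 | iter k=4: | res := -7 | iter k=5: | res := -11 | val := 1 | iter k=3: | val := 8 | iter k=4: | val := 64 | iter k=5: | val := 512 | iter k=6: | val := 4096 | result 21984. Both give 21984.
Sweeping the whole domain (36 inputs) finds no disagreement.
verdict: equivalent


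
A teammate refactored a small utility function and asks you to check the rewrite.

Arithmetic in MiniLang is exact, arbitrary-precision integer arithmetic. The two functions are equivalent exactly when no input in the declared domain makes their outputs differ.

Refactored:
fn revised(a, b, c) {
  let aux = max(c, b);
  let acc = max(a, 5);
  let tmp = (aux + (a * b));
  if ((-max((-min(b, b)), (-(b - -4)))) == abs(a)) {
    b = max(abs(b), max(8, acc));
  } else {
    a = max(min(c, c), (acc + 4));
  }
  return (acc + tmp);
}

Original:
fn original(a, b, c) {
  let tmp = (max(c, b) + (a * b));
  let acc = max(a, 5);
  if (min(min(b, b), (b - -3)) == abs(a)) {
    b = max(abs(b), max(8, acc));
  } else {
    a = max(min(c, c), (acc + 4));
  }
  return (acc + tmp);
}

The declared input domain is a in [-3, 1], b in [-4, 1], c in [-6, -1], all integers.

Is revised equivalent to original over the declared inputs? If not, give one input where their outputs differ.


The edit looks behavioral (`-3` became `-4`), but over these ranges it never changes the outcome.
As a probe, take a=-3, b=-4, c=-5: original runs tmp := 8 | acc := 5 | (min(min(b, b), (b - -3)) == abs(a)): false | a := 9 | result 13; revised runs aux := -4 | acc := 5 | tmp := 8 | ((-max((-min(b, b)), (-(b - -4)))) == abs(a)): false | a := 9 | result 13; both end at 13.
Across all 180 domain points the two functions coincide.
verdict: equivalent


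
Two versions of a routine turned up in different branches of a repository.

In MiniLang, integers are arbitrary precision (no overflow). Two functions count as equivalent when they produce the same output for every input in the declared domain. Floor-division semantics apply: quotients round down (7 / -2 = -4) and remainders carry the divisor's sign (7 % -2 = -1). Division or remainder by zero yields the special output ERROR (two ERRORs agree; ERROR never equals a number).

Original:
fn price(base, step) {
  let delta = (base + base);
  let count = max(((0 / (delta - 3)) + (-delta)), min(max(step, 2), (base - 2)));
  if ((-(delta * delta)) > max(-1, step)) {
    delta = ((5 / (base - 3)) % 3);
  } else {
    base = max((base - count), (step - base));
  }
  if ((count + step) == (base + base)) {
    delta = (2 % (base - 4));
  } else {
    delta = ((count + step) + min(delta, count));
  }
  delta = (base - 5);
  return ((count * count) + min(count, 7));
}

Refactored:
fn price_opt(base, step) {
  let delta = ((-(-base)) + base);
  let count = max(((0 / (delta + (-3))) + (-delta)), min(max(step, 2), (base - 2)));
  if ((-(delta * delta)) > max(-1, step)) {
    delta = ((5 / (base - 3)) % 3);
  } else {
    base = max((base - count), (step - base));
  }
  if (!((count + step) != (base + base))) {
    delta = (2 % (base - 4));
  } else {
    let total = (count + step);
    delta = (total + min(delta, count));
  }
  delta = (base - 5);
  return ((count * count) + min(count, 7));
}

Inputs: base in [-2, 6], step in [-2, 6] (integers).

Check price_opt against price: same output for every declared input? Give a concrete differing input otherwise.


The two are interchangeable: boolean connective usage differs; also arithmetic usage differs; also comparison usage differs; also statement counts differ; also local variable names differ, and every declared input agrees.
As a probe, take base=6, step=4: price runs delta = 12; count = 4; ((-(delta * delta)) > max(-1, step)) -> false; base = 2; ((count + step) == (base + base)) -> false; delta = 12; delta = -3; return 20; price_opt runs delta = 12; count = 4; ((-(delta * delta)) > max(-1, step)) -> false; base = 2; (!((count + step) != (base + base))) -> false; total = 8; delta = 12; delta = -3; return 20; both end at 20.
Sweeping the whole domain (81 inputs) finds no disagreement.
verdict: equivalent


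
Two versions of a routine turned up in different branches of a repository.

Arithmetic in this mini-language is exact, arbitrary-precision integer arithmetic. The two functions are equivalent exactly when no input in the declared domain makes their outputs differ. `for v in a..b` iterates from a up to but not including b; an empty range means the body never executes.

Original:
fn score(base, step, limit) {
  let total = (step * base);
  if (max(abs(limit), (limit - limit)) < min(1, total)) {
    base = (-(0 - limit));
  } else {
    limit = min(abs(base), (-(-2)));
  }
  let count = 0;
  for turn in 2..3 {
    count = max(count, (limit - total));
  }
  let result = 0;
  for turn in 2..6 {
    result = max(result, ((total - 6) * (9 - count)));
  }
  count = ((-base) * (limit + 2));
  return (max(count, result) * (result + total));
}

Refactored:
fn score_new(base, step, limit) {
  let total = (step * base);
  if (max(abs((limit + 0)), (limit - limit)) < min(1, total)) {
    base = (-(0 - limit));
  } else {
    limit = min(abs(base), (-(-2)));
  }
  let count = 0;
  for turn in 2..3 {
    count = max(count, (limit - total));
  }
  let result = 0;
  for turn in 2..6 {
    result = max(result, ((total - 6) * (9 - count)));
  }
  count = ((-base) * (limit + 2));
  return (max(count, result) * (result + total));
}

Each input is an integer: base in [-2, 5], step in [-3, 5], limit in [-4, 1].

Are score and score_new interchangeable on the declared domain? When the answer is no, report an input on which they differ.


Equivalent — the differences include arithmetic usage differs, plus constant usage differs, yet no declared input distinguishes the two.
As a probe, take base=3, step=4, limit=1: score runs total = 12; (max(abs(limit), (limit - limit)) < min(1, total)) -> false; limit = 2; count = 0; [turn=2]; count = 0; result = 0; [turn=2]; result = 54; [turn=3]; result = 54; [turn=4]; result = 54; [turn=5]; result = 54; count = -12; return 3564; score_new runs total = 12; (max(abs((limit + 0)), (limit - limit)) < min(1, total)) -> false; limit = 2; count = 0; [turn=2]; count = 0; result = 0; [turn=2]; result = 54; [turn=3]; result = 54; [turn=4]; result = 54; [turn=5]; result = 54; count = -12; return 3564; both end at 3564.
Across all 432 domain points the two functions coincide.
verdict: equivalent


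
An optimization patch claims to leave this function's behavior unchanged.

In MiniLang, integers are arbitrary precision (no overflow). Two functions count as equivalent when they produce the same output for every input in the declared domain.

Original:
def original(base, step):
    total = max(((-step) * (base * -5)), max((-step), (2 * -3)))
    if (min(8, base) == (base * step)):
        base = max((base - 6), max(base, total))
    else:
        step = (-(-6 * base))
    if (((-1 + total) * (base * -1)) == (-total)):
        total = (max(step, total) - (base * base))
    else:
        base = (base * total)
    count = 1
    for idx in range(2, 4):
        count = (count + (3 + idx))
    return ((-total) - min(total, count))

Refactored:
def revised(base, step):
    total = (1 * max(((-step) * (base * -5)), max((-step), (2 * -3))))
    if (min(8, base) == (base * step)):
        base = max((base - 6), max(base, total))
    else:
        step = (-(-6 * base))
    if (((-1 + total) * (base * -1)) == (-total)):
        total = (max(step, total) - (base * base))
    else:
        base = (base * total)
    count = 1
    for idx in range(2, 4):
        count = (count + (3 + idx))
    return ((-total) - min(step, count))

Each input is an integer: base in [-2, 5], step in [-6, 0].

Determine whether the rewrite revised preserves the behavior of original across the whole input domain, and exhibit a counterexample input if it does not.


On input base=-2, step=-6, original returns -72 while revised returns -48.
verdict: not equivalent; witness: base=-2, step=-6
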